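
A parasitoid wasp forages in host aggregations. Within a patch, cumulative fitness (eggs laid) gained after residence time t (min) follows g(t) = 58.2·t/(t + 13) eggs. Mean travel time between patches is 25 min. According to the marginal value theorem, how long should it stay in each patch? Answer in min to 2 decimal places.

18.03 min

Optimal t* satisfies g'(t*) = g(t*)/(T + t*).
g'(t) = 58.2·13/(t + 13)². Setting 58.2·13/(t+13)² = 58.2t/[(t+13)(25+t)] gives 13(25+t) = t(t+13), so t² = 13×25 = 325.
t* = √325 = 18.03 min.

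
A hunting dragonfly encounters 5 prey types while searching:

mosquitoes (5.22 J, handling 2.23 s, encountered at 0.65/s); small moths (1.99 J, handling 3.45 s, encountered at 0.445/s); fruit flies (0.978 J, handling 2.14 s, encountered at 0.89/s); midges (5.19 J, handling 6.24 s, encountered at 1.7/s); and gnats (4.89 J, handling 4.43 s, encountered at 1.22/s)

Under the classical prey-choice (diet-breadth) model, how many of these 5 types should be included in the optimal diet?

1

Profitabilities (E/h, J/s): mosquitoes 2.34, gnats 1.1, midges 0.832, small moths 0.577, fruit flies 0.457. Add prey in this order while the next type's profitability exceeds the intake rate on those already taken.
Rate on top 1: 1.385. gnats: 1.1 < 1.385 → exclude; stop.
Optimal diet: mosquitoes — 1 of 5 types.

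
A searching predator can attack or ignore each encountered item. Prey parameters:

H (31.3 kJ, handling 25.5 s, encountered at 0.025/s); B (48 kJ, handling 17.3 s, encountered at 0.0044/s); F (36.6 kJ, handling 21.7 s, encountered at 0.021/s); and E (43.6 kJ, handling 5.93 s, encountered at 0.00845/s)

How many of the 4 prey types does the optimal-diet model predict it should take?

Rank by E/h (kJ/s): E 7.35, B 2.77, F 1.69, H 1.23. Include each in turn until the next type's E/h falls below the running intake rate.
Rate on top 1: 0.3508. B: 2.77 > 0.3508 → include.
Rate on top 2: 0.5147. F: 1.69 > 0.5147 → include.
Rate on top 3: 0.8523. H: 1.23 > 0.8523 → include.
Optimal diet: E, B, F, H — 4 of 4 types.

4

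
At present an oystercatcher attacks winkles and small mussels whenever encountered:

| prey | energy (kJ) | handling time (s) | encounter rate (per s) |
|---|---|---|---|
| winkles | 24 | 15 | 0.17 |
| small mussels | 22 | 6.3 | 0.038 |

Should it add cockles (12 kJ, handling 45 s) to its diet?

No

Intake rate on the current diet: R = (0.17×24 + 0.038×22) / (1 + 0.17×15 + 0.038×6.3) = 4.916/3.789 = 1.297 kJ/s.
cockles: E/h = 12/45 = 0.2667 kJ/s.
0.2667 < 1.297, so adding cockles would lower the average — exclude it.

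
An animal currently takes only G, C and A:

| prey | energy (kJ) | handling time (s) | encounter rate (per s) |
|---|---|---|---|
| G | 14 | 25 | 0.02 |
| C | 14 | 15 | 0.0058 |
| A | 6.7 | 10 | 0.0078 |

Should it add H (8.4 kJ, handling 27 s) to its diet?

Current rate: (0.02×14 + 0.0058×14 + 0.0078×6.7)/(1 + 0.02×25 + 0.0058×15 + 0.0078×10) = 0.2483 kJ/s.
Profitability of H: 8.4/27 = 0.3111 kJ/s.
Since 0.3111 > R, including H increases the long-run rate.

Yes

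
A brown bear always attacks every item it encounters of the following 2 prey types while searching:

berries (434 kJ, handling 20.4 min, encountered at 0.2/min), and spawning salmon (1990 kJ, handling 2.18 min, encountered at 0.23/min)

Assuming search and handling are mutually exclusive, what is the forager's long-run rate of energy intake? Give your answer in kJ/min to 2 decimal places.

97.56 kJ/min

Energy encountered per unit search time: 0.2×434 + 0.23×1990 = 544.5 kJ/min.
Handling time per unit search time: 0.2×20.4 + 0.23×2.18 = 4.581.
Rate = 544.5/(1 + 4.581) = 97.56 kJ/min.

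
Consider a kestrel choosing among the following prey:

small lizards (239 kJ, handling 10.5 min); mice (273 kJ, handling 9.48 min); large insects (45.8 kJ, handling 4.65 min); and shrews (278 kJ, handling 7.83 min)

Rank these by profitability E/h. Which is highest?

Profitability E/h (kJ/min): small lizards = 239/10.5 = 22.8, mice = 273/9.48 = 28.8, large insects = 45.8/4.65 = 9.85, shrews = 278/7.83 = 35.5.
Ranked: shrews > mice > small lizards > large insects.

shrews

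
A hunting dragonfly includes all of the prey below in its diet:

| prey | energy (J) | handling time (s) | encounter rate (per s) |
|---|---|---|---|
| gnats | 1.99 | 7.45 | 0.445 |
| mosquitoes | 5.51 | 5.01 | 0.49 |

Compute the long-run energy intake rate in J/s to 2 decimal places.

Energy encountered per unit search time: 0.445×1.99 + 0.49×5.51 = 3.585 J/s.
Handling time per unit search time: 0.445×7.45 + 0.49×5.01 = 5.77.
Rate = 3.585/(1 + 5.77) = 0.5296 J/s.

0.53 J/s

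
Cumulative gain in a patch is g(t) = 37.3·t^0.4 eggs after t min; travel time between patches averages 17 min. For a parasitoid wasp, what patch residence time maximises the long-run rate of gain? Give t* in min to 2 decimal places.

Optimal t* satisfies g'(t*) = g(t*)/(T + t*).
g'(t) = 0.4·37.3·t^-0.6. Setting 0.4·37.3·t^-0.6 = 37.3·t^0.4/(17+t) gives 0.4(17+t) = t, so 0.60·t = 0.4×17.
t* = 0.4×17/0.60 = 11.33 min.

11.33 min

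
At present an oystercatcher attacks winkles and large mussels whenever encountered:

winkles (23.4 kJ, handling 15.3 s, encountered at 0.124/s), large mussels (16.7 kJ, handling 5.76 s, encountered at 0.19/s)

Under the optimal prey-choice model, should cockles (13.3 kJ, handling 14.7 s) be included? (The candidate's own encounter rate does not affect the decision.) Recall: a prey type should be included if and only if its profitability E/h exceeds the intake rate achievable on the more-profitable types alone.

Current rate: (0.124×23.4 + 0.19×16.7)/(1 + 0.124×15.3 + 0.19×5.76) = 1.522 kJ/s.
cockles: E/h = 13.3/14.7 = 0.9048 kJ/s.
Since 0.9048 < R, time spent handling cockles is better spent searching.

No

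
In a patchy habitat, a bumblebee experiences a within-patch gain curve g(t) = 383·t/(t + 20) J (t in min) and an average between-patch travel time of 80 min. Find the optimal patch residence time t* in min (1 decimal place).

Maximise g(t)/(T+t): set derivative to zero → g'(t)(T+t) = g(t).
g'(t) = 383·20/(t + 20)². Setting 383·20/(t+20)² = 383t/[(t+20)(80+t)] gives 20(80+t) = t(t+20), so t² = 20×80 = 1600.
t* = √1600 = 40 min.

40.0 min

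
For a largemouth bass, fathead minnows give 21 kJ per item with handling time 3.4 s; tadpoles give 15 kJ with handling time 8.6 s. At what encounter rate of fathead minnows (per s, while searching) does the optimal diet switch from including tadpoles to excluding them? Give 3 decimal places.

At the threshold, the rate on fathead minnows alone equals the profitability of tadpoles: λ·21/(1 + λ·3.4) = 15/8.6 = 1.744.
Rearranging, λ(21 − 1.744×3.4) = 1.744, so λ = 1.744/15.07 = 0.1157 per s.

0.116 per s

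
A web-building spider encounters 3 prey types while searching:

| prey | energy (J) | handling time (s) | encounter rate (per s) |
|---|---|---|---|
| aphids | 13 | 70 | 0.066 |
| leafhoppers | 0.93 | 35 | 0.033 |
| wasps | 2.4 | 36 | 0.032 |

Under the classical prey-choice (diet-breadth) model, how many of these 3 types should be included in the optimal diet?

Rank by E/h (J/s): aphids 0.186, wasps 0.0667, leafhoppers 0.0266. Include each in turn until the next type's E/h falls below the running intake rate.
Rate on top 1: 0.1527. wasps: 0.0667 < 0.1527 → exclude; stop.
Optimal diet: aphids — 1 of 3 types.

1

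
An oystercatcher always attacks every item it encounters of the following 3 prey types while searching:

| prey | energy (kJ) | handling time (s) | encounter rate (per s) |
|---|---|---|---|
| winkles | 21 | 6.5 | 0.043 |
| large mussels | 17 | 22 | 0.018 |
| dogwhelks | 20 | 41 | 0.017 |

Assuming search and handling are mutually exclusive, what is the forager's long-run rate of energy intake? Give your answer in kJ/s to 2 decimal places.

R = (0.043×21 + 0.018×17 + 0.017×20) / (1 + 0.043×6.5 + 0.018×22 + 0.017×41) = 1.549/2.373 = 0.6529 kJ/s.

0.65 kJ/s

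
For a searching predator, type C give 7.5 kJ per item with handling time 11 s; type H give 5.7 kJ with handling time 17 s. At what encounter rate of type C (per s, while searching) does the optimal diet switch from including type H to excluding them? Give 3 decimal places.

Drop type H once their profitability E₂/h₂ falls below the rate achievable on type C alone: E₂/h₂ = λE₁/(1 + λh₁).
Solve for λ: λE₁h₂ = E₂(1 + λh₁) → λ(E₁h₂ − E₂h₁) = E₂ → λ = E₂/(E₁h₂ − E₂h₁).
λ = 5.7/(7.5×17 − 5.7×11) = 5.7/64.8 = 0.08796 per s.

0.088 per s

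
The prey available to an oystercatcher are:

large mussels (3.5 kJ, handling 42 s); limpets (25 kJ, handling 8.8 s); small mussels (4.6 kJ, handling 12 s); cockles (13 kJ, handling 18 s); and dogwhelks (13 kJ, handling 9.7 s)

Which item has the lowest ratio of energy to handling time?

Profitability E/h (kJ/s): large mussels = 3.5/42 = 0.0833, limpets = 25/8.8 = 2.84, small mussels = 4.6/12 = 0.383, cockles = 13/18 = 0.722, dogwhelks = 13/9.7 = 1.34.
Ranked: limpets > dogwhelks > cockles > small mussels > large mussels.

large mussels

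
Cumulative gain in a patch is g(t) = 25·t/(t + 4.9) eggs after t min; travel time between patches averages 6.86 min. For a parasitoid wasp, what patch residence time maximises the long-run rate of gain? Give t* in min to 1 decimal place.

Optimal t* satisfies g'(t*) = g(t*)/(T + t*).
g'(t) = 25·4.9/(t + 4.9)². Setting 25·4.9/(t+4.9)² = 25t/[(t+4.9)(6.86+t)] gives 4.9(6.86+t) = t(t+4.9), so t² = 4.9×6.86 = 33.61.
t* = √33.61 = 5.798 min.

5.8 min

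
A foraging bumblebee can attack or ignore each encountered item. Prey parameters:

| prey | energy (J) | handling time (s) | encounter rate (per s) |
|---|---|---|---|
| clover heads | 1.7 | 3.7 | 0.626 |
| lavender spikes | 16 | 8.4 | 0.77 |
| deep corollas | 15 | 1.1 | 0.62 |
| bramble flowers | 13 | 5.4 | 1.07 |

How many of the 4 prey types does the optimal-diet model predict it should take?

Profitabilities (E/h, J/s): deep corollas 13.6, bramble flowers 2.41, lavender spikes 1.9, clover heads 0.459. Add prey in this order while the next type's profitability exceeds the intake rate on those already taken.
Rate on top 1: 5.529. bramble flowers: 2.41 < 5.529 → exclude; stop.
Optimal diet: deep corollas — 1 of 4 types.

1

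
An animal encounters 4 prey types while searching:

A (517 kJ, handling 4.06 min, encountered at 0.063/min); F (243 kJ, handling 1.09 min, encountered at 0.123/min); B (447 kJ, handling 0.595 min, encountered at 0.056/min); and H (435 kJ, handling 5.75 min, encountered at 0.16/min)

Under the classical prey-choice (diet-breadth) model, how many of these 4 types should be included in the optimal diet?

Rank by E/h (kJ/min): B 751, F 223, A 127, H 75.7. Include each in turn until the next type's E/h falls below the running intake rate.
Rate on top 1: 24.22. F: 223 > 24.22 → include.
Rate on top 2: 47.05. A: 127 > 47.05 → include.
Rate on top 3: 61.48. H: 75.7 > 61.48 → include.
Optimal diet: B, F, A, H — 4 of 4 types.

4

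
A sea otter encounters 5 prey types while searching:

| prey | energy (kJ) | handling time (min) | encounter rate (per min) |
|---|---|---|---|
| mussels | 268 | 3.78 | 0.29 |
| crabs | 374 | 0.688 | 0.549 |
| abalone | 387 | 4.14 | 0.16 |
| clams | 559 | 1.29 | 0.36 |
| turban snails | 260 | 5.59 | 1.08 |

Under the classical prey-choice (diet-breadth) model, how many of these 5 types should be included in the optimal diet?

2

E/h in descending order: crabs 544, clams 433, abalone 93.5, mussels 70.9, turban snails 46.5 kJ/min. The optimal diet is the largest prefix of this list for which every included type satisfies E_i/h_i > R on the types above it.
Rate on top 1: 149. clams: 433 > 149 → include.
Rate on top 2: 220.7. abalone: 93.5 < 220.7 → exclude; stop.
Optimal diet: crabs, clams — 2 of 5 types.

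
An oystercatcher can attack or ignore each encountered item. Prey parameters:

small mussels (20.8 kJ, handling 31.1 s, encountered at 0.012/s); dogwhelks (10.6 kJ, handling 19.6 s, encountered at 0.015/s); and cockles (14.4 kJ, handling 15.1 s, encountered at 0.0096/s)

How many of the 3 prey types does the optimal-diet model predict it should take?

3

Profitabilities (E/h, kJ/s): cockles 0.954, small mussels 0.669, dogwhelks 0.541. Add prey in this order while the next type's profitability exceeds the intake rate on those already taken.
Rate on top 1: 0.1207. small mussels: 0.669 > 0.1207 → include.
Rate on top 2: 0.2555. dogwhelks: 0.541 > 0.2555 → include.
Optimal diet: cockles, small mussels, dogwhelks — 3 of 3 types.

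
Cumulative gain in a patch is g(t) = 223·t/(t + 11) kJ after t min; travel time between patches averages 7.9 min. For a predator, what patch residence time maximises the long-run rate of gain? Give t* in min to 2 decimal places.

Maximise g(t)/(T+t): set derivative to zero → g'(t)(T+t) = g(t).
g'(t) = 223·11/(t + 11)². Setting 223·11/(t+11)² = 223t/[(t+11)(7.9+t)] gives 11(7.9+t) = t(t+11), so t² = 11×7.9 = 86.9.
t* = √86.9 = 9.322 min.

9.32 min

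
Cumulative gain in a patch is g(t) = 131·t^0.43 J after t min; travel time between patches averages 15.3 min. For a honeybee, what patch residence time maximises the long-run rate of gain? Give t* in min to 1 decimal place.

11.5 min

By the marginal value theorem, leave when the instantaneous gain rate g'(t) equals the habitat-wide average g(t)/(T + t).
g'(t) = 0.43·131·t^-0.57. Setting 0.43·131·t^-0.57 = 131·t^0.43/(15.3+t) gives 0.43(15.3+t) = t, so 0.57·t = 0.43×15.3.
t* = 0.43×15.3/0.57 = 11.54 min.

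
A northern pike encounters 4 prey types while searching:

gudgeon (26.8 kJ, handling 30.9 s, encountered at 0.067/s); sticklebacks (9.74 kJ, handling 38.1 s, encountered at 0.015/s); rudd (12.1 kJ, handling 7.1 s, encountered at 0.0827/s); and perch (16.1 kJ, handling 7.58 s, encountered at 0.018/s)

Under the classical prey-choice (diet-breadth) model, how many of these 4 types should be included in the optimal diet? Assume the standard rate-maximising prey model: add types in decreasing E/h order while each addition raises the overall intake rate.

3

E/h in descending order: perch 2.12, rudd 1.7, gudgeon 0.867, sticklebacks 0.256 kJ/s. The optimal diet is the largest prefix of this list for which every included type satisfies E_i/h_i > R on the types above it.
Rate on top 1: 0.255. rudd: 1.7 > 0.255 → include.
Rate on top 2: 0.7487. gudgeon: 0.867 > 0.7487 → include.
Rate on top 3: 0.8134. sticklebacks: 0.256 < 0.8134 → exclude; stop.
Optimal diet: perch, rudd, gudgeon — 3 of 4 types.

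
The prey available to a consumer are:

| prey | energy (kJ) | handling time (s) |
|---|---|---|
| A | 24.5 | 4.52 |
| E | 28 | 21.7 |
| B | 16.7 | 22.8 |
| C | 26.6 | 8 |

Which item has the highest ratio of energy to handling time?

A

Profitability E/h (kJ/s): A = 24.5/4.52 = 5.42, E = 28/21.7 = 1.29, B = 16.7/22.8 = 0.732, C = 26.6/8 = 3.33.
Ranked: A > C > E > B.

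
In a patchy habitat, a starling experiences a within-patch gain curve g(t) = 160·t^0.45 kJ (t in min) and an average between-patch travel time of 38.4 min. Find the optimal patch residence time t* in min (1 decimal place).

31.4 min

Optimal t* satisfies g'(t*) = g(t*)/(T + t*).
g'(t) = 0.45·160·t^-0.55. Setting 0.45·160·t^-0.55 = 160·t^0.45/(38.4+t) gives 0.45(38.4+t) = t, so 0.55·t = 0.45×38.4.
t* = 0.45×38.4/0.55 = 31.42 min.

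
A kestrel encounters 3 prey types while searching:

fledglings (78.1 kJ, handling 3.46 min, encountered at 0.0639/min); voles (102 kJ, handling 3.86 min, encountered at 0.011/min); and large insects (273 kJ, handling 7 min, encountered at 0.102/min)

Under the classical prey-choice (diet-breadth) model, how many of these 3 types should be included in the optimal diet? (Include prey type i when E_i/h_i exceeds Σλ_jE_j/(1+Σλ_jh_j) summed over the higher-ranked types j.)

Profitabilities (E/h, kJ/min): large insects 39, voles 26.4, fledglings 22.6. Add prey in this order while the next type's profitability exceeds the intake rate on those already taken.
Rate on top 1: 16.25. voles: 26.4 > 16.25 → include.
Rate on top 2: 16.49. fledglings: 22.6 > 16.49 → include.
Optimal diet: large insects, voles, fledglings — 3 of 3 types.

3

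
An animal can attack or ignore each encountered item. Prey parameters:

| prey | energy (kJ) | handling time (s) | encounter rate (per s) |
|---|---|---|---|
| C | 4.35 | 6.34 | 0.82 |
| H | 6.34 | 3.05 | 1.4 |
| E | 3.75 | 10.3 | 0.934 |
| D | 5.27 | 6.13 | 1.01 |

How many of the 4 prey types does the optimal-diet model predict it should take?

Rank by E/h (kJ/s): H 2.08, D 0.86, C 0.686, E 0.364. Include each in turn until the next type's E/h falls below the running intake rate.
Rate on top 1: 1.684. D: 0.86 < 1.684 → exclude; stop.
Optimal diet: H — 1 of 4 types.

1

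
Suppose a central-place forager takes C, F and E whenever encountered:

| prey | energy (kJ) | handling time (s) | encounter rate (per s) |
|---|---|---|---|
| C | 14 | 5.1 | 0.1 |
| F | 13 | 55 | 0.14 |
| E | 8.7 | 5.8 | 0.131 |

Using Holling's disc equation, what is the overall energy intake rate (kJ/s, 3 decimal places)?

R = Σλ_iE_i / (1 + Σλ_ih_i)
Numerator: 0.1×14 + 0.14×13 + 0.131×8.7 = 4.36
Denominator: 1 + 0.1×5.1 + 0.14×55 + 0.131×5.8 = 9.97
R = 4.36/9.97 = 0.4373 kJ/s

0.437 kJ/s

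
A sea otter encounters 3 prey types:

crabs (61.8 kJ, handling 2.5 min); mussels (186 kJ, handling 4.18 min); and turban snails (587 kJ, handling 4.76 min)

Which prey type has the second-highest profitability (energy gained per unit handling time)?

mussels

Profitability E/h (kJ/min): crabs = 61.8/2.5 = 24.7, mussels = 186/4.18 = 44.5, turban snails = 587/4.76 = 123.
Ranked: turban snails > mussels > crabs.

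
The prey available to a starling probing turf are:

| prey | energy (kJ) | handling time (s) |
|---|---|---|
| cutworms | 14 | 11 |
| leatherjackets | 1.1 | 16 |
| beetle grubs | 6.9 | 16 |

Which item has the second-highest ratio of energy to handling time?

beetle grubs

Profitability E/h (kJ/s): cutworms = 14/11 = 1.27, leatherjackets = 1.1/16 = 0.0688, beetle grubs = 6.9/16 = 0.431.
Ranked: cutworms > beetle grubs > leatherjackets.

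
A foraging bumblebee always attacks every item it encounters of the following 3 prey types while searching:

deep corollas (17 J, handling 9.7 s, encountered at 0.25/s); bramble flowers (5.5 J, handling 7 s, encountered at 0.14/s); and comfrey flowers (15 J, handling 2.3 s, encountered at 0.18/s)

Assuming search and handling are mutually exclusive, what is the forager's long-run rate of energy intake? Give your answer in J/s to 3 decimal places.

R = Σλ_iE_i / (1 + Σλ_ih_i)
Numerator: 0.25×17 + 0.14×5.5 + 0.18×15 = 7.72
Denominator: 1 + 0.25×9.7 + 0.14×7 + 0.18×2.3 = 4.819
R = 7.72/4.819 = 1.602 J/s

1.602 J/s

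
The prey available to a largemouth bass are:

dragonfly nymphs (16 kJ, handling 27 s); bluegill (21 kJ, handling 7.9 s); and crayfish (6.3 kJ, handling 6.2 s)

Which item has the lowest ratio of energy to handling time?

In descending order of E/h:
bluegill: 21/7.9 = 2.66 kJ/s
crayfish: 6.3/6.2 = 1.02 kJ/s
dragonfly nymphs: 16/27 = 0.593 kJ/s

dragonfly nymphs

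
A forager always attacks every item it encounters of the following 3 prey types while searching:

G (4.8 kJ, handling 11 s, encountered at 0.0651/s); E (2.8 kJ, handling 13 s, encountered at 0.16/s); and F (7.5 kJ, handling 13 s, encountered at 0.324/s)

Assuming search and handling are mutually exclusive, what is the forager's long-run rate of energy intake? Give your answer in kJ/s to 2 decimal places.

0.40 kJ/s

R = Σλ_iE_i / (1 + Σλ_ih_i)
Numerator: 0.0651×4.8 + 0.16×2.8 + 0.324×7.5 = 3.19
Denominator: 1 + 0.0651×11 + 0.16×13 + 0.324×13 = 8.008
R = 3.19/8.008 = 0.3984 kJ/s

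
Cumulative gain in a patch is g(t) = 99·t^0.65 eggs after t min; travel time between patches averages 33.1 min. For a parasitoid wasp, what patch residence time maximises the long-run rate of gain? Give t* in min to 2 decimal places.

61.47 min

By the marginal value theorem, leave when the instantaneous gain rate g'(t) equals the habitat-wide average g(t)/(T + t).
g'(t) = 0.65·99·t^-0.35. Setting 0.65·99·t^-0.35 = 99·t^0.65/(33.1+t) gives 0.65(33.1+t) = t, so 0.35·t = 0.65×33.1.
t* = 0.65×33.1/0.35 = 61.47 min.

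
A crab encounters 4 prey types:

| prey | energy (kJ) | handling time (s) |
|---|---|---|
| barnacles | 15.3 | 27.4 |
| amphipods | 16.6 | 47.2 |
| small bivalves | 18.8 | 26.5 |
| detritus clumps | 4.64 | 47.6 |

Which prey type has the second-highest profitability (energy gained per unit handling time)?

barnacles

In descending order of E/h:
small bivalves: 18.8/26.5 = 0.709 kJ/s
barnacles: 15.3/27.4 = 0.558 kJ/s
amphipods: 16.6/47.2 = 0.352 kJ/s
detritus clumps: 4.64/47.6 = 0.0975 kJ/s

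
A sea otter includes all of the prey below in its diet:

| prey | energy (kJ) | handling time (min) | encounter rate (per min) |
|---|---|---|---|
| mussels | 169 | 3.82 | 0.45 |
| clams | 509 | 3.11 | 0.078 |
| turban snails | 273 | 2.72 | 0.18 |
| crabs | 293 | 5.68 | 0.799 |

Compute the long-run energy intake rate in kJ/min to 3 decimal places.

49.940 kJ/min

Energy encountered per unit search time: 0.45×169 + 0.078×509 + 0.18×273 + 0.799×293 = 399 kJ/min.
Handling time per unit search time: 0.45×3.82 + 0.078×3.11 + 0.18×2.72 + 0.799×5.68 = 6.989.
Rate = 399/(1 + 6.989) = 49.94 kJ/min.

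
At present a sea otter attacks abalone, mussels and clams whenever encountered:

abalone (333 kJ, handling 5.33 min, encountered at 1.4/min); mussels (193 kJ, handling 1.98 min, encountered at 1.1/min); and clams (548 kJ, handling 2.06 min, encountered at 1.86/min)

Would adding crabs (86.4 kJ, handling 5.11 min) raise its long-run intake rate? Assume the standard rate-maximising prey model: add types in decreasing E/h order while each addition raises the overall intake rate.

On abalone, mussels and clams alone, R = ΣλE/(1+Σλh) = 1698/14.47 = 117.3 kJ/min.
Profitability of crabs: 86.4/5.11 = 16.91 kJ/min.
16.91 < 117.3, so adding crabs would lower the average — exclude it.

No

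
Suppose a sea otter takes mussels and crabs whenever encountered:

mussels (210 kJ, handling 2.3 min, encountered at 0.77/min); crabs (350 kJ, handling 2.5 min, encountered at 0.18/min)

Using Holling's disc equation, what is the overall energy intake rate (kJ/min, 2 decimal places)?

69.76 kJ/min

R = (0.77×210 + 0.18×350) / (1 + 0.77×2.3 + 0.18×2.5) = 224.7/3.221 = 69.76 kJ/min.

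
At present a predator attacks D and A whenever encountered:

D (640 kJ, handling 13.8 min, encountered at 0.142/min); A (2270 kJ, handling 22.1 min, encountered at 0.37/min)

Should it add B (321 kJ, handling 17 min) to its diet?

Intake rate on the current diet: R = (0.142×640 + 0.37×2270) / (1 + 0.142×13.8 + 0.37×22.1) = 930.8/11.14 = 83.58 kJ/min.
Profitability of B: 321/17 = 18.88 kJ/min.
Since 18.88 < R, time spent handling B is better spent searching.

No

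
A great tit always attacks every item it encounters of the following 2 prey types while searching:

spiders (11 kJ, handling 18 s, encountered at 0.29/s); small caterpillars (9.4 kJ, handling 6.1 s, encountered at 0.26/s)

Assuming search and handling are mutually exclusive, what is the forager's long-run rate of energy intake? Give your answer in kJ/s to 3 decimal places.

R = Σλ_iE_i / (1 + Σλ_ih_i)
Numerator: 0.29×11 + 0.26×9.4 = 5.634
Denominator: 1 + 0.29×18 + 0.26×6.1 = 7.806
R = 5.634/7.806 = 0.7218 kJ/s

0.722 kJ/s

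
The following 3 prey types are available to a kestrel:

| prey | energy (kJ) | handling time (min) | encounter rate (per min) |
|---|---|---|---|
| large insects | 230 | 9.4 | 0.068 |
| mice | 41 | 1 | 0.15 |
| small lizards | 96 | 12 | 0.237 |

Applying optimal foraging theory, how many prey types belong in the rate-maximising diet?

2

Rank by E/h (kJ/min): mice 41, large insects 24.5, small lizards 8. Include each in turn until the next type's E/h falls below the running intake rate.
Rate on top 1: 5.348. large insects: 24.5 > 5.348 → include.
Rate on top 2: 12.18. small lizards: 8 < 12.18 → exclude; stop.
Optimal diet: mice, large insects — 2 of 3 types.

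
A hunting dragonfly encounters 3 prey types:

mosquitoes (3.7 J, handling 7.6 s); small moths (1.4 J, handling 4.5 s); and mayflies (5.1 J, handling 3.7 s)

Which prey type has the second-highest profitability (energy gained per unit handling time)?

mosquitoes

In descending order of E/h:
mayflies: 5.1/3.7 = 1.38 J/s
mosquitoes: 3.7/7.6 = 0.487 J/s
small moths: 1.4/4.5 = 0.311 J/s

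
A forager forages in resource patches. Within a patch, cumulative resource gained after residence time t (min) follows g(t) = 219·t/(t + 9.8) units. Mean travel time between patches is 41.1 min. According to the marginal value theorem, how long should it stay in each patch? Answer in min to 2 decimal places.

20.07 min

By the marginal value theorem, leave when the instantaneous gain rate g'(t) equals the habitat-wide average g(t)/(T + t).
g'(t) = 219·9.8/(t + 9.8)². Setting 219·9.8/(t+9.8)² = 219t/[(t+9.8)(41.1+t)] gives 9.8(41.1+t) = t(t+9.8), so t² = 9.8×41.1 = 402.8.
t* = √402.8 = 20.07 min.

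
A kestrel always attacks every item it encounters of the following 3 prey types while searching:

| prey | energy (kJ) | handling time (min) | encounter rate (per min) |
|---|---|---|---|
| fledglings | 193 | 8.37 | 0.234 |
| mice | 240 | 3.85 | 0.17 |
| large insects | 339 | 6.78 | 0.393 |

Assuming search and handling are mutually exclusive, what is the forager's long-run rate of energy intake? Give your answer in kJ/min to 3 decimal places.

Energy encountered per unit search time: 0.234×193 + 0.17×240 + 0.393×339 = 219.2 kJ/min.
Handling time per unit search time: 0.234×8.37 + 0.17×3.85 + 0.393×6.78 = 5.278.
Rate = 219.2/(1 + 5.278) = 34.92 kJ/min.

34.916 kJ/min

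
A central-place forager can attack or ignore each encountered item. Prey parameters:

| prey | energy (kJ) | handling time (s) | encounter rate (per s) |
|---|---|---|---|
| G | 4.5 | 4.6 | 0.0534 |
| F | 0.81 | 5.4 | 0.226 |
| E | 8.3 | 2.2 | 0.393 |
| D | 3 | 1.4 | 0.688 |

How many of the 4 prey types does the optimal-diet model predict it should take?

2

Profitabilities (E/h, kJ/s): E 3.77, D 2.14, G 0.978, F 0.15. Add prey in this order while the next type's profitability exceeds the intake rate on those already taken.
Rate on top 1: 1.749. D: 2.14 > 1.749 → include.
Rate on top 2: 1.883. G: 0.978 < 1.883 → exclude; stop.
Optimal diet: E, D — 2 of 4 types.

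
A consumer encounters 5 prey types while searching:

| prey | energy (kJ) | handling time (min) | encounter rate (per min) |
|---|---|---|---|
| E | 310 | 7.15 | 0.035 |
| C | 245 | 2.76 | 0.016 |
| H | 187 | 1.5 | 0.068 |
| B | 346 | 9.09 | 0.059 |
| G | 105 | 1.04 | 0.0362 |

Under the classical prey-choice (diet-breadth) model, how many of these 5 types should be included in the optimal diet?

Rank by E/h (kJ/min): H 125, G 101, C 88.8, E 43.4, B 38.1. Include each in turn until the next type's E/h falls below the running intake rate.
Rate on top 1: 11.54. G: 101 > 11.54 → include.
Rate on top 2: 14.49. C: 88.8 > 14.49 → include.
Rate on top 3: 17.26. E: 43.4 > 17.26 → include.
Rate on top 4: 21.82. B: 38.1 > 21.82 → include.
Optimal diet: H, G, C, E, B — 5 of 5 types.

5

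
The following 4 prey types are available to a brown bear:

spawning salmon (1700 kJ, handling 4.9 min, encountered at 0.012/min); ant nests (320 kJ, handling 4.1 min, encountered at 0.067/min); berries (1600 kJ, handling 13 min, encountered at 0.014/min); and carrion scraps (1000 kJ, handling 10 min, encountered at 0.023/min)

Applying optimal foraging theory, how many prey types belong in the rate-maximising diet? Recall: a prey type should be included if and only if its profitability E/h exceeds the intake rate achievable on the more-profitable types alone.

4

Profitabilities (E/h, kJ/min): spawning salmon 347, berries 123, carrion scraps 100, ant nests 78. Add prey in this order while the next type's profitability exceeds the intake rate on those already taken.
Rate on top 1: 19.27. berries: 123 > 19.27 → include.
Rate on top 2: 34.49. carrion scraps: 100 > 34.49 → include.
Rate on top 3: 44.74. ant nests: 78 > 44.74 → include.
Optimal diet: spawning salmon, berries, carrion scraps, ant nests — 4 of 4 types.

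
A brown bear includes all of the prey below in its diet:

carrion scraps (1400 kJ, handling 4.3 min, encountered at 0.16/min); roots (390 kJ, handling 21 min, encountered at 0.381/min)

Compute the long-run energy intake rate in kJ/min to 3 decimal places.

38.455 kJ/min

R = Σλ_iE_i / (1 + Σλ_ih_i)
Numerator: 0.16×1400 + 0.381×390 = 372.6
Denominator: 1 + 0.16×4.3 + 0.381×21 = 9.689
R = 372.6/9.689 = 38.45 kJ/min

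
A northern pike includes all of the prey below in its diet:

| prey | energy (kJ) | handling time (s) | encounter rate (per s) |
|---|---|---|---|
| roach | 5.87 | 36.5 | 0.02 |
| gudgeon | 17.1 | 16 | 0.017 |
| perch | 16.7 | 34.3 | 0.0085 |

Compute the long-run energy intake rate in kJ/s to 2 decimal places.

0.24 kJ/s

Energy encountered per unit search time: 0.02×5.87 + 0.017×17.1 + 0.0085×16.7 = 0.5501 kJ/s.
Handling time per unit search time: 0.02×36.5 + 0.017×16 + 0.0085×34.3 = 1.294.
Rate = 0.5501/(1 + 1.294) = 0.2398 kJ/s.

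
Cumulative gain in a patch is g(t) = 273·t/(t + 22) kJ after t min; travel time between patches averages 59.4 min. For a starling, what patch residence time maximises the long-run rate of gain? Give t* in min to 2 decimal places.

36.15 min

By the marginal value theorem, leave when the instantaneous gain rate g'(t) equals the habitat-wide average g(t)/(T + t).
g'(t) = 273·22/(t + 22)². Setting 273·22/(t+22)² = 273t/[(t+22)(59.4+t)] gives 22(59.4+t) = t(t+22), so t² = 22×59.4 = 1307.
t* = √1307 = 36.15 min.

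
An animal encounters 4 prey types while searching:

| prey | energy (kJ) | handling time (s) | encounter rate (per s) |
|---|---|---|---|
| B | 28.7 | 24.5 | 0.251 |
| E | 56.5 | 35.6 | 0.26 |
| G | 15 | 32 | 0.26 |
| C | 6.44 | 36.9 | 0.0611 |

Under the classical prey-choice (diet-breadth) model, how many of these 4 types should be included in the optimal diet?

1

Profitabilities (E/h, kJ/s): E 1.59, B 1.17, G 0.469, C 0.175. Add prey in this order while the next type's profitability exceeds the intake rate on those already taken.
Rate on top 1: 1.432. B: 1.17 < 1.432 → exclude; stop.
Optimal diet: E — 1 of 4 types.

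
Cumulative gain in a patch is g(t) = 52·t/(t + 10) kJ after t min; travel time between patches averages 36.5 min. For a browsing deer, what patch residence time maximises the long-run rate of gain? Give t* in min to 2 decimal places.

19.10 min

Maximise g(t)/(T+t): set derivative to zero → g'(t)(T+t) = g(t).
g'(t) = 52·10/(t + 10)². Setting 52·10/(t+10)² = 52t/[(t+10)(36.5+t)] gives 10(36.5+t) = t(t+10), so t² = 10×36.5 = 365.
t* = √365 = 19.1 min.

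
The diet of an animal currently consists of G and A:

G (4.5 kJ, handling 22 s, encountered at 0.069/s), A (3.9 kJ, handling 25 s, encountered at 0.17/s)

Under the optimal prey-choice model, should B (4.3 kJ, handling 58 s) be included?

No

Current rate: (0.069×4.5 + 0.17×3.9)/(1 + 0.069×22 + 0.17×25) = 0.1438 kJ/s.
B: E/h = 4.3/58 = 0.07414 kJ/s.
Since 0.07414 < R, time spent handling B is better spent searching.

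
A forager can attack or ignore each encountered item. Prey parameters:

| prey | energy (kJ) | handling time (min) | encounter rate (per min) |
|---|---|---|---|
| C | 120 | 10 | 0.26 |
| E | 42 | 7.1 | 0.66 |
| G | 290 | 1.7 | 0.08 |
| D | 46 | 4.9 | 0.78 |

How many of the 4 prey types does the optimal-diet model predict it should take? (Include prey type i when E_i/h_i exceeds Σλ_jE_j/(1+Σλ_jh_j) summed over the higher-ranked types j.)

Profitabilities (E/h, kJ/min): G 171, C 12, D 9.39, E 5.92. Add prey in this order while the next type's profitability exceeds the intake rate on those already taken.
Rate on top 1: 20.42. C: 12 < 20.42 → exclude; stop.
Optimal diet: G — 1 of 4 types.

1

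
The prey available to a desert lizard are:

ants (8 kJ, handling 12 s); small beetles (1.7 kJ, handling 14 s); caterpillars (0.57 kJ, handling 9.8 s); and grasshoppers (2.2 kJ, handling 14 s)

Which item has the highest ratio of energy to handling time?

ants

Profitability E/h (kJ/s): ants = 8/12 = 0.667, small beetles = 1.7/14 = 0.121, caterpillars = 0.57/9.8 = 0.0582, grasshoppers = 2.2/14 = 0.157.
Ranked: ants > grasshoppers > small beetles > caterpillars.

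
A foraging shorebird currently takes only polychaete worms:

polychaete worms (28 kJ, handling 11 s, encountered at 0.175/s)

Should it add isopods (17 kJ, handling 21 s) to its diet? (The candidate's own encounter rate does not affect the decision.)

No

On polychaete worms alone, R = ΣλE/(1+Σλh) = 4.9/2.925 = 1.675 kJ/s.
Profitability of isopods: 17/21 = 0.8095 kJ/s.
0.8095 < 1.675, so adding isopods would lower the average — exclude it.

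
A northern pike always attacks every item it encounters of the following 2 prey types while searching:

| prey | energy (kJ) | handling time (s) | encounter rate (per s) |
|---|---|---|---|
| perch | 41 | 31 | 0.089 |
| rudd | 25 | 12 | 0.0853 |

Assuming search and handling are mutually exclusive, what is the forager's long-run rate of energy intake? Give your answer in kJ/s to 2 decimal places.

1.21 kJ/s

R = (0.089×41 + 0.0853×25) / (1 + 0.089×31 + 0.0853×12) = 5.781/4.783 = 1.209 kJ/s.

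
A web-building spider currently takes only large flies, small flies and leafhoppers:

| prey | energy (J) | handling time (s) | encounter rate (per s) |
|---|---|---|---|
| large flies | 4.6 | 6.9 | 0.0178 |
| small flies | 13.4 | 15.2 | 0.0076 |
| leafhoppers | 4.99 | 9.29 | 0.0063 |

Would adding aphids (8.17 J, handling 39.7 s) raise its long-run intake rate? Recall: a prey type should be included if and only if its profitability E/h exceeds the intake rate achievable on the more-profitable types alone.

Intake rate on the current diet: R = (0.0178×4.6 + 0.0076×13.4 + 0.0063×4.99) / (1 + 0.0178×6.9 + 0.0076×15.2 + 0.0063×9.29) = 0.2152/1.297 = 0.1659 J/s.
Profitability of aphids: 8.17/39.7 = 0.2058 J/s.
Since 0.2058 > R, including aphids increases the long-run rate.

Yes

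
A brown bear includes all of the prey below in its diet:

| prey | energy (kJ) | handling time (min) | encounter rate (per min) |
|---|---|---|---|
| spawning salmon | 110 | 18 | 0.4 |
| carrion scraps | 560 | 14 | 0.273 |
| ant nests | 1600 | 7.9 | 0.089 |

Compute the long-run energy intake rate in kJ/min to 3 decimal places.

R = (0.4×110 + 0.273×560 + 0.089×1600) / (1 + 0.4×18 + 0.273×14 + 0.089×7.9) = 339.3/12.73 = 26.66 kJ/min.

26.662 kJ/min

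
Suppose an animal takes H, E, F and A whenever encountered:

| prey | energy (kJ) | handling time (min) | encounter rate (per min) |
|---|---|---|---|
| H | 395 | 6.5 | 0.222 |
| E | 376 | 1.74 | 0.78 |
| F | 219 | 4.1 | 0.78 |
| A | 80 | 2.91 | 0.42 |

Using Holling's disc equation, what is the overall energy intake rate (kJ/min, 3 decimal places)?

Energy encountered per unit search time: 0.222×395 + 0.78×376 + 0.78×219 + 0.42×80 = 585.4 kJ/min.
Handling time per unit search time: 0.222×6.5 + 0.78×1.74 + 0.78×4.1 + 0.42×2.91 = 7.22.
Rate = 585.4/(1 + 7.22) = 71.21 kJ/min.

71.212 kJ/min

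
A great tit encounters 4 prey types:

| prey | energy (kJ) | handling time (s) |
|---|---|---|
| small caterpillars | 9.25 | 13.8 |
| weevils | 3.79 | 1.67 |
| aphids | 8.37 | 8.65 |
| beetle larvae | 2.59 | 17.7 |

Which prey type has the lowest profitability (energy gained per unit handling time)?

In descending order of E/h:
weevils: 3.79/1.67 = 2.27 kJ/s
aphids: 8.37/8.65 = 0.968 kJ/s
small caterpillars: 9.25/13.8 = 0.67 kJ/s
beetle larvae: 2.59/17.7 = 0.146 kJ/s

beetle larvae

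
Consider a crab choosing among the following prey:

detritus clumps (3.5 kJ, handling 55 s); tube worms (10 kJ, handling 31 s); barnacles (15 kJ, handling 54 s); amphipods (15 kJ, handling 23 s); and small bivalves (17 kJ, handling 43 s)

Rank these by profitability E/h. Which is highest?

Profitability E/h (kJ/s): detritus clumps = 3.5/55 = 0.0636, tube worms = 10/31 = 0.323, barnacles = 15/54 = 0.278, amphipods = 15/23 = 0.652, small bivalves = 17/43 = 0.395.
Ranked: amphipods > small bivalves > tube worms > barnacles > detritus clumps.

amphipods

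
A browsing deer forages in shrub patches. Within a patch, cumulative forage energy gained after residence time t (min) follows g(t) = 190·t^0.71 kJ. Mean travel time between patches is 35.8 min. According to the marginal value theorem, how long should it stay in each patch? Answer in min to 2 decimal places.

Optimal t* satisfies g'(t*) = g(t*)/(T + t*).
g'(t) = 0.71·190·t^-0.29. Setting 0.71·190·t^-0.29 = 190·t^0.71/(35.8+t) gives 0.71(35.8+t) = t, so 0.29·t = 0.71×35.8.
t* = 0.71×35.8/0.29 = 87.65 min.

87.65 min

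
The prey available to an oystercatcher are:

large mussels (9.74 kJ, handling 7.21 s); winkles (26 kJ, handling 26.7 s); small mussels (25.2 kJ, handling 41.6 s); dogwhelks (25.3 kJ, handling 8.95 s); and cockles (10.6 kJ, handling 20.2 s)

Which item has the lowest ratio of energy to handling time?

Profitability E/h (kJ/s): large mussels = 9.74/7.21 = 1.35, winkles = 26/26.7 = 0.974, small mussels = 25.2/41.6 = 0.606, dogwhelks = 25.3/8.95 = 2.83, cockles = 10.6/20.2 = 0.525.
Ranked: dogwhelks > large mussels > winkles > small mussels > cockles.

cockles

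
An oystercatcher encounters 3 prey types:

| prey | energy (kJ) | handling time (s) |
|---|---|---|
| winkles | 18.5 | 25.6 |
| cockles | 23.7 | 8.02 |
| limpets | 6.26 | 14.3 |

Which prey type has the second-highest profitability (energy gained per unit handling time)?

winkles

In descending order of E/h:
cockles: 23.7/8.02 = 2.96 kJ/s
winkles: 18.5/25.6 = 0.723 kJ/s
limpets: 6.26/14.3 = 0.438 kJ/s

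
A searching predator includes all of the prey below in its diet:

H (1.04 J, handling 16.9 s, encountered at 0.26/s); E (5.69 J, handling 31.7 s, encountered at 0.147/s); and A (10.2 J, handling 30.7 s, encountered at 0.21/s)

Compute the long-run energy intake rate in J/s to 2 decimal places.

0.20 J/s

Energy encountered per unit search time: 0.26×1.04 + 0.147×5.69 + 0.21×10.2 = 3.249 J/s.
Handling time per unit search time: 0.26×16.9 + 0.147×31.7 + 0.21×30.7 = 15.5.
Rate = 3.249/(1 + 15.5) = 0.1969 J/s.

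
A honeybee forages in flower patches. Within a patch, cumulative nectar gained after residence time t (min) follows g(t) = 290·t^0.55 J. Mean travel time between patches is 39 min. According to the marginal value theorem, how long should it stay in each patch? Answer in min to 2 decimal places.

47.67 min

Maximise g(t)/(T+t): set derivative to zero → g'(t)(T+t) = g(t).
g'(t) = 0.55·290·t^-0.45. Setting 0.55·290·t^-0.45 = 290·t^0.55/(39+t) gives 0.55(39+t) = t, so 0.45·t = 0.55×39.
t* = 0.55×39/0.45 = 47.67 min.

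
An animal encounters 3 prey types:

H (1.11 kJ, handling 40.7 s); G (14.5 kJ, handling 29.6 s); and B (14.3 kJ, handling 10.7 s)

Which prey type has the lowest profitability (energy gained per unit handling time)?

In descending order of E/h:
B: 14.3/10.7 = 1.34 kJ/s
G: 14.5/29.6 = 0.49 kJ/s
H: 1.11/40.7 = 0.0273 kJ/s

H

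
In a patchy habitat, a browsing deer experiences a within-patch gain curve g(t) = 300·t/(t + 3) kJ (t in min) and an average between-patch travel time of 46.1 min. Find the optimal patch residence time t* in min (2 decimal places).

11.76 min

Maximise g(t)/(T+t): set derivative to zero → g'(t)(T+t) = g(t).
g'(t) = 300·3/(t + 3)². Setting 300·3/(t+3)² = 300t/[(t+3)(46.1+t)] gives 3(46.1+t) = t(t+3), so t² = 3×46.1 = 138.3.
t* = √138.3 = 11.76 min.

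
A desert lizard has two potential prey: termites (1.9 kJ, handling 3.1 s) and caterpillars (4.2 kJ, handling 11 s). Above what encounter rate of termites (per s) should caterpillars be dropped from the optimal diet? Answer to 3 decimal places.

0.533 per s

At the threshold, the rate on termites alone equals the profitability of caterpillars: λ·1.9/(1 + λ·3.1) = 4.2/11 = 0.3818.
Rearranging, λ(1.9 − 0.3818×3.1) = 0.3818, so λ = 0.3818/0.7164 = 0.533 per s.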